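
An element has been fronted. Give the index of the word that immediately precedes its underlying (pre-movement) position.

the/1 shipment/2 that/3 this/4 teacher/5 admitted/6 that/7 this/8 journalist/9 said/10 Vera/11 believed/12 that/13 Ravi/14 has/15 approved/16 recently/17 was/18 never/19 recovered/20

16

The displaced element is "the shipment" (word 2).
It is linked across 3 clause boundaries (that → Ø → that).
It functions as the direct object of "approved", so the gap sits immediately after word 16 ("approved").
Base order: This teacher admitted that this journalist said Vera believed that Ravi has approved the shipment recently.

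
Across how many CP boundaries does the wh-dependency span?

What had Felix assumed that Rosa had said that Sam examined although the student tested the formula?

"what" is extracted from the object of "examined".
Boundaries crossed, outermost first: [that], [that] — 2 in total.

2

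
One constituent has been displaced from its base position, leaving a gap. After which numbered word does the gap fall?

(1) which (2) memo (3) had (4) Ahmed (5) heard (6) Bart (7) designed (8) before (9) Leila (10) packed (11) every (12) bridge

The displaced element is "which memo" (word 2).
It is linked across 1 clause boundary (Ø).
It functions as the direct object of "designed", so the gap sits immediately after word 7 ("designed").
Base order: Ahmed had heard Bart designed which memo before Leila packed every bridge.

7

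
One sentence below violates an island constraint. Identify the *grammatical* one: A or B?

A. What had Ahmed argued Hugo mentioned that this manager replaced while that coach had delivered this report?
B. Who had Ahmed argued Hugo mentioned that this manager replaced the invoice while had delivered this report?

In B, the wh-phrase is extracted from inside an adjunct island (introduced by "while"), which blocks movement.
In A, the extraction path crosses only that-complement boundaries, which are transparent.
So A is grammatical.

A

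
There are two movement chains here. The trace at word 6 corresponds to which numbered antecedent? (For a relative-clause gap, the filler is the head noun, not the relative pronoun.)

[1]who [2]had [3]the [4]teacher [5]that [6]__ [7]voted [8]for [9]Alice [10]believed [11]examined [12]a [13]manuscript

The marked gap is inside the relative clause, the subject of "voted".
Its filler is the head noun "teacher" (via "that"), at word 4.
(The other dependency links word 1 to a gap after word 10.)

4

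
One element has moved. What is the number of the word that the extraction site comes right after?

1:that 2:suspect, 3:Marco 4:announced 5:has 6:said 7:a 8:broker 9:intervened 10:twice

The displaced element is "that suspect" (word 2).
It is linked across 1 clause boundary (Ø).
It functions as the subject of "said", so the gap sits immediately after word 4 ("announced").
Base order: Marco announced that that suspect has said a broker intervened twice.

4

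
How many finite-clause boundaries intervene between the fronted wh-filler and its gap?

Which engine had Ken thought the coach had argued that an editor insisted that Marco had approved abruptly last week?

3

"which engine" is extracted from the object of "approved".
Boundaries crossed, outermost first: [Ø], [that], [that] — 3 in total.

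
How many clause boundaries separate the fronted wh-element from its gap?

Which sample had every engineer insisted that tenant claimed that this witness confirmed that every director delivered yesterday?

"which sample" is extracted from the object of "delivered".
Boundaries crossed, outermost first: [Ø], [that], [that] — 3 in total.

3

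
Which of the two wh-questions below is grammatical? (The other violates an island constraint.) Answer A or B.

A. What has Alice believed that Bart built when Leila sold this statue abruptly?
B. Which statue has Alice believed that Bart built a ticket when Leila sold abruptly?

A

In B, the wh-phrase is extracted from inside an adjunct island (introduced by "when"), which blocks movement.
In A, the extraction path crosses only that-complement boundaries, which are transparent.
So A is grammatical.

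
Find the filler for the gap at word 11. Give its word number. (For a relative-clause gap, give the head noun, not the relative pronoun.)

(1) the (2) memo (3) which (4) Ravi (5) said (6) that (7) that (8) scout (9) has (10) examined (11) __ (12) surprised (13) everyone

2

The gap at 11 is the object of "examined", inside a relative clause.
The relative pronoun is "which" (word 3); it is bound by the head noun immediately before it.
Its filler is the head noun "memo", at word 2.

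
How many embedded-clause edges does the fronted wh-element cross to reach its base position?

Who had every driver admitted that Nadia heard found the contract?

"who" is extracted from the subject of "found".
Boundaries crossed, outermost first: [that], [Ø] — 2 in total.

2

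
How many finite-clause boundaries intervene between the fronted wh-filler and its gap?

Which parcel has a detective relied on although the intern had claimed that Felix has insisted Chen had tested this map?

0

"which parcel" originates inside the matrix clause — no clause boundary is crossed.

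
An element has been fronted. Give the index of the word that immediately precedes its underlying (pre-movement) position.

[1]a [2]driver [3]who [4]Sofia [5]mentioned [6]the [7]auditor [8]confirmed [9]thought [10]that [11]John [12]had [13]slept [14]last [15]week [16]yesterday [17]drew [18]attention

8

The displaced element is "a driver" (word 2).
It is linked across 2 clause boundaries (Ø → Ø).
It functions as the subject of "thought", so the gap sits immediately after word 8 ("confirmed").
Base order: Sofia mentioned the auditor confirmed that a driver thought that John had slept last week yesterday.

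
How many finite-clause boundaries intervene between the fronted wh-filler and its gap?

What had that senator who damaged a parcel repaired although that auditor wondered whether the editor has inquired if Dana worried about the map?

"what" originates inside the matrix clause — no clause boundary is crossed.

0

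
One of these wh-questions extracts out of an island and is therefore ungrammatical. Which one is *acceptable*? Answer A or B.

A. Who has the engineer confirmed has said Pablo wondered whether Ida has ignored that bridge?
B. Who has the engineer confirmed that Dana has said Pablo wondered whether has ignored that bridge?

In B, the wh-phrase is extracted from inside a wh-island (introduced by "whether"), which blocks movement.
In A, the extraction path crosses only that-complement boundaries, which are transparent.
So A is grammatical.

A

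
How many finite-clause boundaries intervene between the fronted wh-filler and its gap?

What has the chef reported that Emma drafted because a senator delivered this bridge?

"what" is extracted from the object of "drafted".
Boundaries crossed, outermost first: [that] — 1 in total.

1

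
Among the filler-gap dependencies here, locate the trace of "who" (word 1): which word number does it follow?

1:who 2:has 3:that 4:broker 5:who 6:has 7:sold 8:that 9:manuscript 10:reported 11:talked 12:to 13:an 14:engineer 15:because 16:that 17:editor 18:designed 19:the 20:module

10

The displaced element is "who" (word 1).
It is linked across 1 clause boundary (Ø).
It functions as the subject of "talked", so the gap sits immediately after word 10 ("reported").
Base order: That broker who has sold that manuscript has reported that who talked to an engineer because that editor designed the module.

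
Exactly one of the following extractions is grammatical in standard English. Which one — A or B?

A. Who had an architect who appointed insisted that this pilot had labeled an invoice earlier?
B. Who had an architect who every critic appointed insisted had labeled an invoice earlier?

In A, the wh-phrase is extracted from inside a complex-NP island (relative clause) (introduced by "who"), which blocks movement.
In B, the extraction path crosses only that-complement boundaries, which are transparent.
So B is grammatical.

B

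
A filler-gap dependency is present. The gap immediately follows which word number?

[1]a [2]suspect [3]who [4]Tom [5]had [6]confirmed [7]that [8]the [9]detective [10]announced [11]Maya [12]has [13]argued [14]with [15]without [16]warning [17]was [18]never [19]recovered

The displaced element is "a suspect" (word 2).
It is linked across 2 clause boundaries (that → Ø).
It functions as the object of the preposition "with" of "argued", so the gap sits immediately after word 14 ("with").
Base order: Tom had confirmed that the detective announced Maya has argued with a suspect without warning.

14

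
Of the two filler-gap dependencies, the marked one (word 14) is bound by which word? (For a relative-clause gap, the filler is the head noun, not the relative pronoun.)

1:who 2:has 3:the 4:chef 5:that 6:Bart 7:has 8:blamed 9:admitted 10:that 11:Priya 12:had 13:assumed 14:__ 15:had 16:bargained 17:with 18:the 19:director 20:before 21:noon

1

The marked gap is the subject of "bargained".
Its filler is the fronted wh-phrase "who", at word 1.
(The other dependency links word 4 to a gap after word 8.)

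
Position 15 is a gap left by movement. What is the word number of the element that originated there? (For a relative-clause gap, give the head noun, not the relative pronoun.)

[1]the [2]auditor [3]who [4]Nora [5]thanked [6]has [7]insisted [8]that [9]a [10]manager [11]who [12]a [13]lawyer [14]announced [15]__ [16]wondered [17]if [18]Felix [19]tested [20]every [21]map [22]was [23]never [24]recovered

The gap at 15 is the subject of "wondered", inside a relative clause.
The relative pronoun is "who" (word 11); it is bound by the head noun immediately before it.
Its filler is the head noun "manager", at word 10.

10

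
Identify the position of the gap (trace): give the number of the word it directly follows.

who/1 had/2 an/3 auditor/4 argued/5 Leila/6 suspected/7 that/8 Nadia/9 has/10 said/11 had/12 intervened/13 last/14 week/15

11

The displaced element is "who" (word 1).
It is linked across 3 clause boundaries (Ø → that → Ø).
It functions as the subject of "intervened", so the gap sits immediately after word 11 ("said").
Base order: An auditor had argued Leila suspected that Nadia has said that who had intervened last week.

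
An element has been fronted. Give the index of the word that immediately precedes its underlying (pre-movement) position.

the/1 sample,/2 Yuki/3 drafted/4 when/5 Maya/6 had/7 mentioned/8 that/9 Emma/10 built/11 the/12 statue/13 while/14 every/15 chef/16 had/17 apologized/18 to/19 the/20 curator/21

4

The displaced element is "the sample" (word 2).
It functions as the direct object of "drafted", so the gap sits immediately after word 4 ("drafted").
Base order: Yuki drafted the sample when Maya had mentioned that Emma built the statue while every chef had apologized to the curator.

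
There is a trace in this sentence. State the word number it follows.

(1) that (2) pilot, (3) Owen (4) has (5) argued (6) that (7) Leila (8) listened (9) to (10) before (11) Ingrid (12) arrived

The displaced element is "that pilot" (word 2).
It is linked across 1 clause boundary (that).
It functions as the object of the preposition "to" of "listened", so the gap sits immediately after word 9 ("to").
Base order: Owen has argued that Leila listened to that pilot before Ingrid arrived.

9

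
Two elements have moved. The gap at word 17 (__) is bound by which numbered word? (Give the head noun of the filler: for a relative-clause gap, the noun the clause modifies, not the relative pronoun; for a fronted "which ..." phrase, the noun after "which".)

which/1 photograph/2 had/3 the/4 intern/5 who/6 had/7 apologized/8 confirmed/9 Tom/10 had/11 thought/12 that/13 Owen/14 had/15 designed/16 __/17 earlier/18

2

The marked gap is the direct object of "designed".
Its filler is the fronted wh-phrase "which photograph", at word 2.
(The other dependency links word 5 to a gap after word 6.)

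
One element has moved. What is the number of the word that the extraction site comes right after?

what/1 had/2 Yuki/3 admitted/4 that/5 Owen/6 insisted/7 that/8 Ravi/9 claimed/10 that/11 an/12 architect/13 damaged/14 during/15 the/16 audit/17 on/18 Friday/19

14

The displaced element is "what" (word 1).
It is linked across 3 clause boundaries (that → that → that).
It functions as the direct object of "damaged", so the gap sits immediately after word 14 ("damaged").
Base order: Yuki had admitted that Owen insisted that Ravi claimed that an architect damaged what during the audit on Friday.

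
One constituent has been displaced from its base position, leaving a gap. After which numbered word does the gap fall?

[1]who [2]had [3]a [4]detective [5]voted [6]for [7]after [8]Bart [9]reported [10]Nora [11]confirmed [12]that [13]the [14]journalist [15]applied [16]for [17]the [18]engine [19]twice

The displaced element is "who" (word 1).
It functions as the object of the preposition "for" of "voted", so the gap sits immediately after word 6 ("for").
Base order: A detective had voted for who after Bart reported Nora confirmed that the journalist applied for the engine twice.

6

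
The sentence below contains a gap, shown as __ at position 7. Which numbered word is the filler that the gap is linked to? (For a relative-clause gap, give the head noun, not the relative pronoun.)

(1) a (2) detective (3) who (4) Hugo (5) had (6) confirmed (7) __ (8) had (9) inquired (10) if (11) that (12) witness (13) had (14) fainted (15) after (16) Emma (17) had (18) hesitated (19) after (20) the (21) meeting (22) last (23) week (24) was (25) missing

2

The gap at 7 is the subject of "inquired", inside a relative clause.
The relative pronoun is "who" (word 3); it is bound by the head noun immediately before it.
Its filler is the head noun "detective", at word 2.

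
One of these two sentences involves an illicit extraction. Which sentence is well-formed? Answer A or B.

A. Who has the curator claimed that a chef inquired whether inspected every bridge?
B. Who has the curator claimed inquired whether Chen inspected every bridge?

B

In A, the wh-phrase is extracted from inside a wh-island (introduced by "whether"), which blocks movement.
In B, the extraction path crosses only that-complement boundaries, which are transparent.
So B is grammatical.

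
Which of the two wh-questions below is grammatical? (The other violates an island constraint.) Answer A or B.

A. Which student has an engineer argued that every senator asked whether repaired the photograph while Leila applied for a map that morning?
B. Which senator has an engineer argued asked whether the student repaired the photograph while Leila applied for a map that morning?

B

In A, the wh-phrase is extracted from inside a wh-island (introduced by "whether"), which blocks movement.
In B, the extraction path crosses only that-complement boundaries, which are transparent.
So B is grammatical.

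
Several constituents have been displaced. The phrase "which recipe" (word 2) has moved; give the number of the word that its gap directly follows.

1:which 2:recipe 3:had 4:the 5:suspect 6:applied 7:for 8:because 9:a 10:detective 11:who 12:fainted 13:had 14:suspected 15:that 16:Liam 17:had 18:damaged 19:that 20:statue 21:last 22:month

7

The displaced element is "which recipe" (word 2).
It functions as the object of the preposition "for" of "applied", so the gap sits immediately after word 7 ("for").
Base order: The suspect had applied for which recipe because a detective who fainted had suspected that Liam had damaged that statue last month.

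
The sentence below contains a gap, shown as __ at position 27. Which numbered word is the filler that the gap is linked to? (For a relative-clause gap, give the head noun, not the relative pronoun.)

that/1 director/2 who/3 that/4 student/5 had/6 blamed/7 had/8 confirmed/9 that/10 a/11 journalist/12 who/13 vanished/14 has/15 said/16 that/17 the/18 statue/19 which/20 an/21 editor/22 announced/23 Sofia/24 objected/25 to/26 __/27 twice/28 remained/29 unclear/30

19

The gap at 27 is the prepositional object of "objected", inside a relative clause.
The relative pronoun is "which" (word 20); it is bound by the head noun immediately before it.
Its filler is the head noun "statue", at word 19.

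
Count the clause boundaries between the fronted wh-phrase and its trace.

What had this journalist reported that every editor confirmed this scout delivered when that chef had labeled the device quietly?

2

"what" is extracted from the object of "delivered".
Boundaries crossed, outermost first: [that], [Ø] — 2 in total.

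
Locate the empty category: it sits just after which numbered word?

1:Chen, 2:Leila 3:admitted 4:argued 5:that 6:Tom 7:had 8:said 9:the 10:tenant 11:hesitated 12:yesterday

3

The displaced element is "Chen" (word 1).
It is linked across 1 clause boundary (Ø).
It functions as the subject of "argued", so the gap sits immediately after word 3 ("admitted").
Base order: Leila admitted that Chen argued that Tom had said the tenant hesitated yesterday.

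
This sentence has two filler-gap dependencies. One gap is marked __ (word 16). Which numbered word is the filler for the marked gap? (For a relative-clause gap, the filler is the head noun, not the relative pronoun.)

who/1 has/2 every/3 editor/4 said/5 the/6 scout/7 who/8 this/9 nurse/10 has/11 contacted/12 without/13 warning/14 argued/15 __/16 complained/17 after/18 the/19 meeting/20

1

The marked gap is the subject of "complained".
Its filler is the fronted wh-phrase "who", at word 1.
(The other dependency links word 7 to a gap after word 12.)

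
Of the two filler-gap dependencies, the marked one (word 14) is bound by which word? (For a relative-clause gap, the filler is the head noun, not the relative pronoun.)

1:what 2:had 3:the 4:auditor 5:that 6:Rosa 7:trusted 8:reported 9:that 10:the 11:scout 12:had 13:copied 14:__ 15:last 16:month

1

The marked gap is the direct object of "copied".
Its filler is the fronted wh-phrase "what", at word 1.
(The other dependency links word 4 to a gap after word 7.)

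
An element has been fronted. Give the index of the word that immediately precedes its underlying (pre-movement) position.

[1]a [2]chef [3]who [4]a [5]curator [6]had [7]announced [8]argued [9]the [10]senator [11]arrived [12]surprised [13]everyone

7

The displaced element is "a chef" (word 2).
It is linked across 1 clause boundary (Ø).
It functions as the subject of "argued", so the gap sits immediately after word 7 ("announced").
Base order: A curator had announced a chef argued the senator arrived.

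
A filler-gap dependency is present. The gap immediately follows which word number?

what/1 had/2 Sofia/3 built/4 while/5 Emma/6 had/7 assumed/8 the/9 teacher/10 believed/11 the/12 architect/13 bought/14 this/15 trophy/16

The displaced element is "what" (word 1).
It functions as the direct object of "built", so the gap sits immediately after word 4 ("built").
Base order: Sofia had built what while Emma had assumed the teacher believed the architect bought this trophy.

4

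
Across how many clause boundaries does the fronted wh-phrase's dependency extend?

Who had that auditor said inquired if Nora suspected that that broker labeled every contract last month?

1

"who" is extracted from the subject of "inquired".
Boundaries crossed, outermost first: [Ø] — 1 in total.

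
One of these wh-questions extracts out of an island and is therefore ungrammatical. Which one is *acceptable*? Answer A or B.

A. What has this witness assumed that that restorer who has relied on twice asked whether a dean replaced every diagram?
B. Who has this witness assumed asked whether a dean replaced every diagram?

In A, the wh-phrase is extracted from inside a complex-NP island (relative clause) (introduced by "who"), which blocks movement.
In B, the extraction path crosses only that-complement boundaries, which are transparent.
So B is grammatical.

B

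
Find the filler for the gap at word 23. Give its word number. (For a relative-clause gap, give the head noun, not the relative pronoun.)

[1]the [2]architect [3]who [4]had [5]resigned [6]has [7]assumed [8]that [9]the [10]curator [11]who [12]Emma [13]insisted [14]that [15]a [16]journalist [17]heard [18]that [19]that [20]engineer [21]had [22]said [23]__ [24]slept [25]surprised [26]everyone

10

The gap at 23 is the subject of "slept", inside a relative clause.
The relative pronoun is "who" (word 11); it is bound by the head noun immediately before it.
Its filler is the head noun "curator", at word 10.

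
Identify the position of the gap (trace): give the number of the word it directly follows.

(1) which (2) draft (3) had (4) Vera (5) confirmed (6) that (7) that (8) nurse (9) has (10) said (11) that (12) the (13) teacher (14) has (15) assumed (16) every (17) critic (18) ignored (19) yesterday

The displaced element is "which draft" (word 2).
It is linked across 3 clause boundaries (that → that → Ø).
It functions as the direct object of "ignored", so the gap sits immediately after word 18 ("ignored").
Base order: Vera had confirmed that that nurse has said that the teacher has assumed every critic ignored which draft yesterday.

18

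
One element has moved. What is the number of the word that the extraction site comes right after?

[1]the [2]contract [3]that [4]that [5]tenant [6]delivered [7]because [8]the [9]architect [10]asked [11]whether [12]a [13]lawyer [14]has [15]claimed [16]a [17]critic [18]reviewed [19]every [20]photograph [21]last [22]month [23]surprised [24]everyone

6

The displaced element is "the contract" (word 2).
It functions as the direct object of "delivered", so the gap sits immediately after word 6 ("delivered").
Base order: That tenant delivered the contract because the architect asked whether a lawyer has claimed a critic reviewed every photograph last month.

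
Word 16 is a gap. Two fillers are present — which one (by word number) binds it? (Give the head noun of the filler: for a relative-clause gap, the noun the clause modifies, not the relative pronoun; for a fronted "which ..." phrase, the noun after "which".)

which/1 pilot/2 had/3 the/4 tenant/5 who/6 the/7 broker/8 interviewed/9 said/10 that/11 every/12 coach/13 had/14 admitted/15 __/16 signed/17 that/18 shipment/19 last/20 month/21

The marked gap is the subject of "signed".
Its filler is the fronted wh-phrase "which pilot", at word 2.
(The other dependency links word 5 to a gap after word 9.)

2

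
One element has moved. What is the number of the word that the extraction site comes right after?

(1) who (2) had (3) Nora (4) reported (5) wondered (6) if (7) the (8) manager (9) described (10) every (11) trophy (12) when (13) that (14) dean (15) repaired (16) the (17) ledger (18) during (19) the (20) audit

4

The displaced element is "who" (word 1).
It is linked across 1 clause boundary (Ø).
It functions as the subject of "wondered", so the gap sits immediately after word 4 ("reported").
Base order: Nora had reported that who wondered if the manager described every trophy when that dean repaired the ledger during the audit.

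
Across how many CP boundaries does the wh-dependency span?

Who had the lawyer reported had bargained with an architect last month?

"who" is extracted from the subject of "bargained".
Boundaries crossed, outermost first: [Ø] — 1 in total.

1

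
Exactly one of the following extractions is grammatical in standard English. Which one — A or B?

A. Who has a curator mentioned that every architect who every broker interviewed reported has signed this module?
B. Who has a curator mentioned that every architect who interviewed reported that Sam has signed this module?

In B, the wh-phrase is extracted from inside a complex-NP island (relative clause) (introduced by "who"), which blocks movement.
In A, the extraction path crosses only that-complement boundaries, which are transparent.
So A is grammatical.

A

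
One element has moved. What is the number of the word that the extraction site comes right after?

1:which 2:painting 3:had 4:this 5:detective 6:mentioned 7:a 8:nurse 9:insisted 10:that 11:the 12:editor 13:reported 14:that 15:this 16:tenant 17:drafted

17

The displaced element is "which painting" (word 2).
It is linked across 3 clause boundaries (Ø → that → that).
It functions as the direct object of "drafted", so the gap sits immediately after word 17 ("drafted").
Base order: This detective had mentioned a nurse insisted that the editor reported that this tenant drafted which painting.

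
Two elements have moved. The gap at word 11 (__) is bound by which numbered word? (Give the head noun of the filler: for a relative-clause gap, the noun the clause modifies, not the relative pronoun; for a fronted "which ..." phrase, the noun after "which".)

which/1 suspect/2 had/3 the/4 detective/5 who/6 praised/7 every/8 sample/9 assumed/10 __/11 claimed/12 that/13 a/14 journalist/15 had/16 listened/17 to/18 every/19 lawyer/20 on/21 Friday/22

2

The marked gap is the subject of "claimed".
Its filler is the fronted wh-phrase "which suspect", at word 2.
(The other dependency links word 5 to a gap after word 6.)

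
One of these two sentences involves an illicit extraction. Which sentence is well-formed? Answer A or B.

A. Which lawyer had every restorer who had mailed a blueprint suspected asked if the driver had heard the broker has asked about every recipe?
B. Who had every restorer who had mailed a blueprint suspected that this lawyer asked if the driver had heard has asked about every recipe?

A

In B, the wh-phrase is extracted from inside a wh-island (introduced by "if"), which blocks movement.
In A, the extraction path crosses only that-complement boundaries, which are transparent.
So A is grammatical.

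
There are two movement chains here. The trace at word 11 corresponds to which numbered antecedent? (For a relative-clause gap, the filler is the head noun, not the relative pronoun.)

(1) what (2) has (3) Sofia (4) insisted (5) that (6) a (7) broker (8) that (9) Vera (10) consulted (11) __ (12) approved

The marked gap is inside the relative clause, the direct object of "consulted".
Its filler is the head noun "broker" (via "that"), at word 7.
(The other dependency links word 1 to a gap after word 12.)

7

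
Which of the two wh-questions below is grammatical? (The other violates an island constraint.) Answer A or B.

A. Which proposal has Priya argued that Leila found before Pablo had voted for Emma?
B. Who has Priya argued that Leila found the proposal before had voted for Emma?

A

In B, the wh-phrase is extracted from inside an adjunct island (introduced by "before"), which blocks movement.
In A, the extraction path crosses only that-complement boundaries, which are transparent.
So A is grammatical.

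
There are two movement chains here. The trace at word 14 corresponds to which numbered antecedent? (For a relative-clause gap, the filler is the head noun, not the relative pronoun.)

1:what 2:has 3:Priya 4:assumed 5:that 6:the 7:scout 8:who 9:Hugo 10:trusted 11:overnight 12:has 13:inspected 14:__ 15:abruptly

The marked gap is the direct object of "inspected".
Its filler is the fronted wh-phrase "what", at word 1.
(The other dependency links word 7 to a gap after word 10.)

1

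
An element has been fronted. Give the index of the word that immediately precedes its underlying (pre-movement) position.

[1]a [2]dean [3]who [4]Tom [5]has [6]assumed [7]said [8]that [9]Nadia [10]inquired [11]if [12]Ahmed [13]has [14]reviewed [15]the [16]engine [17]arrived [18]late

6

The displaced element is "a dean" (word 2).
It is linked across 1 clause boundary (Ø).
It functions as the subject of "said", so the gap sits immediately after word 6 ("assumed").
Base order: Tom has assumed that a dean said that Nadia inquired if Ahmed has reviewed the engine.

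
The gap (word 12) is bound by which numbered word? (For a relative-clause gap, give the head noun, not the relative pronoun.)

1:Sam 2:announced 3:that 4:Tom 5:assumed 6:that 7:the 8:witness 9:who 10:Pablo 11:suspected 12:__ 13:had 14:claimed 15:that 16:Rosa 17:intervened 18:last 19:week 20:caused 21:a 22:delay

8

The gap at 12 is the subject of "claimed", inside a relative clause.
The relative pronoun is "who" (word 9); it is bound by the head noun immediately before it.
Its filler is the head noun "witness", at word 8.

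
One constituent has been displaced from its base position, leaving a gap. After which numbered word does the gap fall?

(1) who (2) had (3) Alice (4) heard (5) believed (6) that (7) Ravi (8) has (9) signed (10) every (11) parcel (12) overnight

The displaced element is "who" (word 1).
It is linked across 1 clause boundary (Ø).
It functions as the subject of "believed", so the gap sits immediately after word 4 ("heard").
Base order: Alice had heard that who believed that Ravi has signed every parcel overnight.

4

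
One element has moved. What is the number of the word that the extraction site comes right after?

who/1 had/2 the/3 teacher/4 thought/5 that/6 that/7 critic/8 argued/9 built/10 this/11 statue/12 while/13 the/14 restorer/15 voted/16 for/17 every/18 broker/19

The displaced element is "who" (word 1).
It is linked across 2 clause boundaries (that → Ø).
It functions as the subject of "built", so the gap sits immediately after word 9 ("argued").
Base order: The teacher had thought that that critic argued that who built this statue while the restorer voted for every broker.

9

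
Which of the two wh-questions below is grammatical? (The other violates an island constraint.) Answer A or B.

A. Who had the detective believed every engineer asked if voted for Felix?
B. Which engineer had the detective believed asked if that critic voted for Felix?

In A, the wh-phrase is extracted from inside a wh-island (introduced by "if"), which blocks movement.
In B, the extraction path crosses only that-complement boundaries, which are transparent.
So B is grammatical.

B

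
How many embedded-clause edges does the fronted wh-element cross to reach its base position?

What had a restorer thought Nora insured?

1

"what" is extracted from the object of "insured".
Boundaries crossed, outermost first: [Ø] — 1 in total.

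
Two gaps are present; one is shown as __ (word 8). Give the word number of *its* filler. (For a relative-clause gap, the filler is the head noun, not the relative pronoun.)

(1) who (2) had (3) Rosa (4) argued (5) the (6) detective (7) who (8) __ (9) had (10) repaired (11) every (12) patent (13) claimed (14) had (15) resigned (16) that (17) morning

6

The marked gap is inside the relative clause, the subject of "repaired".
Its filler is the head noun "detective" (via "who"), at word 6.
(The other dependency links word 1 to a gap after word 13.)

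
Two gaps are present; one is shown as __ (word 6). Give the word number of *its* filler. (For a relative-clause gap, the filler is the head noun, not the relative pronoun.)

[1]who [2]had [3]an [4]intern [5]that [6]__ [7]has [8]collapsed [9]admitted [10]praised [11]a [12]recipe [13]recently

The marked gap is inside the relative clause, the subject of "collapsed".
Its filler is the head noun "intern" (via "that"), at word 4.
(The other dependency links word 1 to a gap after word 9.)

4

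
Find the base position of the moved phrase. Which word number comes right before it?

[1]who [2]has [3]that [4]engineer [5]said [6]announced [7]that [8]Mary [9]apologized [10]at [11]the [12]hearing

5

The displaced element is "who" (word 1).
It is linked across 1 clause boundary (Ø).
It functions as the subject of "announced", so the gap sits immediately after word 5 ("said").
Base order: That engineer has said who announced that Mary apologized at the hearing.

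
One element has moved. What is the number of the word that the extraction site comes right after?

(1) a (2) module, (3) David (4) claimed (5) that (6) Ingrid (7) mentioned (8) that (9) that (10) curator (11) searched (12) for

12

The displaced element is "a module" (word 2).
It is linked across 2 clause boundaries (that → that).
It functions as the object of the preposition "for" of "searched", so the gap sits immediately after word 12 ("for").
Base order: David claimed that Ingrid mentioned that that curator searched for a module.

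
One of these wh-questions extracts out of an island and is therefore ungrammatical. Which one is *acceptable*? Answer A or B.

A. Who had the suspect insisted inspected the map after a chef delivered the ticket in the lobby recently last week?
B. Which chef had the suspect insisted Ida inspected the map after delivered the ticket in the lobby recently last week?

A

In B, the wh-phrase is extracted from inside an adjunct island (introduced by "after"), which blocks movement.
In A, the extraction path crosses only that-complement boundaries, which are transparent.
So A is grammatical.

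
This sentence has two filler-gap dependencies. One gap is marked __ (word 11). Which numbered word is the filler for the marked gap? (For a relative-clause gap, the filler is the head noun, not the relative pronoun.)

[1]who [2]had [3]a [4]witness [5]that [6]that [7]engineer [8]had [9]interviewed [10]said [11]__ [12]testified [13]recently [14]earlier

1

The marked gap is the subject of "testified".
Its filler is the fronted wh-phrase "who", at word 1.
(The other dependency links word 4 to a gap after word 9.)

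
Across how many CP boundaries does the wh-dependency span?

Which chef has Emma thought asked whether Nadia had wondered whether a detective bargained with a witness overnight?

"which chef" is extracted from the subject of "asked".
Boundaries crossed, outermost first: [Ø] — 1 in total.

1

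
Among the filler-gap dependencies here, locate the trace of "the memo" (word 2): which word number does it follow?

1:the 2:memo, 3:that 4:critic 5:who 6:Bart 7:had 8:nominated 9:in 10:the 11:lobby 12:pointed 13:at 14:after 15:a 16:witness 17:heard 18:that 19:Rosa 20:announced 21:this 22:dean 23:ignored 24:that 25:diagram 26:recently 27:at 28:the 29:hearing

13

The displaced element is "the memo" (word 2).
It functions as the object of the preposition "at" of "pointed", so the gap sits immediately after word 13 ("at").
Base order: That critic who Bart had nominated in the lobby pointed at the memo after a witness heard that Rosa announced this dean ignored that diagram recently at the hearing.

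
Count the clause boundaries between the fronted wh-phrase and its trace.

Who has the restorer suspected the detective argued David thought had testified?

3

"who" is extracted from the subject of "testified".
Boundaries crossed, outermost first: [Ø], [Ø], [Ø] — 3 in total.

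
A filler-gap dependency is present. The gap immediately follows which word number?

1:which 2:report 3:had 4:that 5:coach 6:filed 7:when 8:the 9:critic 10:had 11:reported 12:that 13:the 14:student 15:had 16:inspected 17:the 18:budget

6

The displaced element is "which report" (word 2).
It functions as the direct object of "filed", so the gap sits immediately after word 6 ("filed").
Base order: That coach had filed which report when the critic had reported that the student had inspected the budget.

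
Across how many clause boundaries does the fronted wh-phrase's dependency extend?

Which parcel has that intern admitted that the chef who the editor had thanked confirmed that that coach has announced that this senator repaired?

"which parcel" is extracted from the object of "repaired".
Boundaries crossed, outermost first: [that], [that], [that] — 3 in total.

3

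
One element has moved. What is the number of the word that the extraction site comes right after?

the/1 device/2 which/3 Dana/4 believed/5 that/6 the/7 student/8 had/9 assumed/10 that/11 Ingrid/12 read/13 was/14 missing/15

13

The displaced element is "the device" (word 2).
It is linked across 2 clause boundaries (that → that).
It functions as the direct object of "read", so the gap sits immediately after word 13 ("read").
Base order: Dana believed that the student had assumed that Ingrid read the device.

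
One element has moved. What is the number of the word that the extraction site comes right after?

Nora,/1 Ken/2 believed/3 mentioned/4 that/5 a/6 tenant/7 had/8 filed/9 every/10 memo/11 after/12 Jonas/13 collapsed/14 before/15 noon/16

3

The displaced element is "Nora" (word 1).
It is linked across 1 clause boundary (Ø).
It functions as the subject of "mentioned", so the gap sits immediately after word 3 ("believed").
Base order: Ken believed that Nora mentioned that a tenant had filed every memo after Jonas collapsed before noon.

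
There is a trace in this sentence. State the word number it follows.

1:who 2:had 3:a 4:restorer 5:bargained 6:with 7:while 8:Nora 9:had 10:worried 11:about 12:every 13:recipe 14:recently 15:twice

The displaced element is "who" (word 1).
It functions as the object of the preposition "with" of "bargained", so the gap sits immediately after word 6 ("with").
Base order: A restorer had bargained with who while Nora had worried about every recipe recently twice.

6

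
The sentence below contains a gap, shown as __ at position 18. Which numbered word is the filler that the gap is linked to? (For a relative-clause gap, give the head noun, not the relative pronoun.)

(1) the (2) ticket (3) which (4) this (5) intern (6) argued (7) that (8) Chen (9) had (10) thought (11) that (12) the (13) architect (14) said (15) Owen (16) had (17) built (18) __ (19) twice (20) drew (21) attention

The gap at 18 is the object of "built", inside a relative clause.
The relative pronoun is "which" (word 3); it is bound by the head noun immediately before it.
Its filler is the head noun "ticket", at word 2.

2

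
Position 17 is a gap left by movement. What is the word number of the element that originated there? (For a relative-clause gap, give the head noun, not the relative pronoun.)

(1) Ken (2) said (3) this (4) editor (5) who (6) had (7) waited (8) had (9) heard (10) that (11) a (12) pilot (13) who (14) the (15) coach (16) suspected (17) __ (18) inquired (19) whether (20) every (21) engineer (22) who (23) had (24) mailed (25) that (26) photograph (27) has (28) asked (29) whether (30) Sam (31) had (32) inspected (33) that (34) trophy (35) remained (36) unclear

The gap at 17 is the subject of "inquired", inside a relative clause.
The relative pronoun is "who" (word 13); it is bound by the head noun immediately before it.
Its filler is the head noun "pilot", at word 12.

12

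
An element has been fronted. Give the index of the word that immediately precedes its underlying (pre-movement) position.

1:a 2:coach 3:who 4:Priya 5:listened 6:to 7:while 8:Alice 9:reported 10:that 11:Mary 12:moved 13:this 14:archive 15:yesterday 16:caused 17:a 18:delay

The displaced element is "a coach" (word 2).
It functions as the object of the preposition "to" of "listened", so the gap sits immediately after word 6 ("to").
Base order: Priya listened to a coach while Alice reported that Mary moved this archive yesterday.

6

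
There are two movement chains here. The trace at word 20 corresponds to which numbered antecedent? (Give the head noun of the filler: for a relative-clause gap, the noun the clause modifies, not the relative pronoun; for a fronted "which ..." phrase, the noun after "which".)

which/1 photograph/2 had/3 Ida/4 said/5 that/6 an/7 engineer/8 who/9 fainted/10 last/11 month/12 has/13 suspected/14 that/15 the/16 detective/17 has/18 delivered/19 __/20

The marked gap is the direct object of "delivered".
Its filler is the fronted wh-phrase "which photograph", at word 2.
(The other dependency links word 8 to a gap after word 9.)

2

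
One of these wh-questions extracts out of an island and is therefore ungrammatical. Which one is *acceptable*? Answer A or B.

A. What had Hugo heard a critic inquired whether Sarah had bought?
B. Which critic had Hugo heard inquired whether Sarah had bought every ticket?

B

In A, the wh-phrase is extracted from inside a wh-island (introduced by "whether"), which blocks movement.
In B, the extraction path crosses only that-complement boundaries, which are transparent.
So B is grammatical.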